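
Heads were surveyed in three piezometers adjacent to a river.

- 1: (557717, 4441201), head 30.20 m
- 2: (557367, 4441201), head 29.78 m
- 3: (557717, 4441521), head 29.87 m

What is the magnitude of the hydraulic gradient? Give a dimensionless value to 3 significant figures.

∂h/∂x = (29.78 − 30.20) / (557367 − 557717) = +0.001200
∂h/∂y = (29.87 − 30.20) / (4441521 − 4441201) = -0.001031
|∇h| = √(0.001200² + -0.001031²) = 0.001582

0.00158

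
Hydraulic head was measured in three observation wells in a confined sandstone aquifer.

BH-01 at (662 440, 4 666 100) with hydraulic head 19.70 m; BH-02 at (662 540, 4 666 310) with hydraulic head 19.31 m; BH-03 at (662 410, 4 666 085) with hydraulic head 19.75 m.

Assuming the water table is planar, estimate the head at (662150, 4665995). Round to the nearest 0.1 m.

Taking BH-01 as reference: BH-02−BH-01 = (100, 210, -0.39); BH-03−BH-01 = (-30, -15, +0.05).
Determinant of the coordinate differences = 100·(-15) − (-30)·210 = 4800.
∂h/∂x = [(-0.39)·(-15) − (+0.05)·210] / 4800 = -0.0009688
∂h/∂y = [100·(+0.05) − (-30)·(-0.39)] / 4800 = -0.001396
h(662150, 4665995) = 19.70 + (-0.0009688)·(-290) + (-0.001396)·(-105) = 19.70 +0.281 +0.147 = 20.127 m.

20.1 m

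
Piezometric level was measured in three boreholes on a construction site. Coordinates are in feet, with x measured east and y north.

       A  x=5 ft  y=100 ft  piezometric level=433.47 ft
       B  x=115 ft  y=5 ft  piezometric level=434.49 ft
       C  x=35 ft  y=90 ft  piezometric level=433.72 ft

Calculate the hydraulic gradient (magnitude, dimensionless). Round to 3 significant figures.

Taking A as reference: B−A = (110, -95, +1.02); C−A = (30, -10, +0.25).
Determinant of the coordinate differences = 110·(-10) − 30·(-95) = 1750.
∂h/∂x = [(+1.02)·(-10) − (+0.25)·(-95)] / 1750 = +0.007743
∂h/∂y = [110·(+0.25) − 30·(+1.02)] / 1750 = -0.001771
|∇h| = √(0.007743² + -0.001771²) = 0.007943

0.00794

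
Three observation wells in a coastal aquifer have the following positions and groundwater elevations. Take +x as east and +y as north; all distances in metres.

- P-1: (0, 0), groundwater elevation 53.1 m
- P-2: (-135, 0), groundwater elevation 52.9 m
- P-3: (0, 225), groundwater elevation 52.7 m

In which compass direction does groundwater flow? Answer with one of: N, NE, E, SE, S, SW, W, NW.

∂h/∂x = (52.9 − 53.1) / (-135 − 0) = +0.001481
∂h/∂y = (52.7 − 53.1) / (225 − 0) = -0.001778
Flow = −∇h = (-0.001481 east, +0.001778 north), which points northwest.

NW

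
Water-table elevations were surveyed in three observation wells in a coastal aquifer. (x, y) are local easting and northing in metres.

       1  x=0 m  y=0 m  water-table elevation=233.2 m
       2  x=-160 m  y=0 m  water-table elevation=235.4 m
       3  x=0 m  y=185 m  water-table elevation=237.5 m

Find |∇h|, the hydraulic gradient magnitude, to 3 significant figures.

∂h/∂x = (235.4 − 233.2) / (-160 − 0) = -0.01375
∂h/∂y = (237.5 − 233.2) / (185 − 0) = +0.02324
|∇h| = √(-0.01375² + 0.02324²) = 0.027

0.0270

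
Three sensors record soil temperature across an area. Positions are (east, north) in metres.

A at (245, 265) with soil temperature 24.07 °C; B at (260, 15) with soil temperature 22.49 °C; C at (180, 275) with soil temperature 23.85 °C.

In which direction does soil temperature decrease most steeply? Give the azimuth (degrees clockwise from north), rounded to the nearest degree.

214°

Differences from A: to B (Δx, Δy, Δh) = (15, -250, -1.58); to C = (-65, 10, -0.22).
Solve a·Δx + b·Δy = ΔT: det = 15·10 − (-65)·(-250) = -16100.
∂T/∂x = [(-1.58)·10 − (-0.22)·(-250)] / -16100 = +0.004398
∂T/∂y = [15·(-0.22) − (-65)·(-1.58)] / -16100 = +0.006584
Steepest decrease is along −∇f: components (-0.004398 E, -0.006584 N).
Azimuth = atan2(-0.004398, -0.006584) = 213.7° ≈ 214°.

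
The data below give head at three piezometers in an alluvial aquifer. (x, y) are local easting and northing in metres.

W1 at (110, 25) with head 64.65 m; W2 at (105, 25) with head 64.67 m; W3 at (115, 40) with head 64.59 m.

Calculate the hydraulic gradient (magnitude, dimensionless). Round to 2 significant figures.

0.0048

With h = a·x + b·y + c and W1 as origin, the differences give:
  (-5)·a + 0·b = +0.02
  5·a + 15·b = -0.06
Eliminate b (×15 and ×0, subtract): -75·a = 0.300 → a = ∂h/∂x = -0.004000
Back-substitute: b = ∂h/∂y = -0.002667.
|∇h| = √(-0.004000² + -0.002667²) = 0.004808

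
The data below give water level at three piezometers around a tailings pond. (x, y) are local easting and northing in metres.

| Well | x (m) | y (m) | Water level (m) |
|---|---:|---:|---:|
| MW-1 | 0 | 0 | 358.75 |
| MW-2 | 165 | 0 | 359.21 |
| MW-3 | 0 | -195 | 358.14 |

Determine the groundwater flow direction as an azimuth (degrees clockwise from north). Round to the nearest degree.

∂h/∂x = (359.21 − 358.75) / (165 − 0) = +0.002788
∂h/∂y = (358.14 − 358.75) / (-195 − 0) = +0.003128
Flow direction (−∇h) has components (-0.002788 E, -0.003128 N).
Azimuth = atan2(E, N) = atan2(-0.002788, -0.003128) = 221.7° ≈ 222°.

222°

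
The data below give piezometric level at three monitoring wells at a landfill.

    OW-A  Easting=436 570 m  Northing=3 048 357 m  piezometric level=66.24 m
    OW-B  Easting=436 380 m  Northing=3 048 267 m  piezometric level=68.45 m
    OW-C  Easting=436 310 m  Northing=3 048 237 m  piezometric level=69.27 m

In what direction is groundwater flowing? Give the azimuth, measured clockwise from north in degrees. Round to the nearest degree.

098°

With h = a·x + b·y + c and OW-A as origin, the differences give:
  (-190)·a + (-90)·b = +2.21
  (-260)·a + (-120)·b = +3.03
Eliminate b (×(-120) and ×(-90), subtract): -600·a = 7.500 → a = ∂h/∂x = -0.01250
Back-substitute: b = ∂h/∂y = +0.001833.
Flow direction (−∇h) has components (+0.01250 E, -0.001833 N).
Azimuth = atan2(E, N) = atan2(+0.01250, -0.001833) = 98.3° ≈ 098°.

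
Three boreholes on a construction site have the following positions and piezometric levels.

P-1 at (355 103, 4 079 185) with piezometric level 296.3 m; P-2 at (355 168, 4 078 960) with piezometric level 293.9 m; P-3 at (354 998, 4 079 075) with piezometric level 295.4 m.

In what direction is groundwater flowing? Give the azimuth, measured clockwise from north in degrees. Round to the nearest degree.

Differences from P-1: to P-2 (Δx, Δy, Δh) = (65, -225, -2.4); to P-3 = (-105, -110, -0.9).
Determinant of the coordinate differences = 65·(-110) − (-105)·(-225) = -30775.
∂h/∂x = [(-2.4)·(-110) − (-0.9)·(-225)] / -30775 = -0.001998
∂h/∂y = [65·(-0.9) − (-105)·(-2.4)] / -30775 = +0.01009
Flow direction (−∇h) has components (+0.001998 E, -0.01009 N).
Azimuth = atan2(E, N) = atan2(+0.001998, -0.01009) = 168.8° ≈ 169°.

169°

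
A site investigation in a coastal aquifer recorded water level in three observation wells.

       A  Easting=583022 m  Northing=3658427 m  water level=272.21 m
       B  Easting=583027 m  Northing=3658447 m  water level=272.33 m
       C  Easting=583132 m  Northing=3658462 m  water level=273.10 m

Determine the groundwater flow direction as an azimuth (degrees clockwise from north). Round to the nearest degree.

237°

With h = a·x + b·y + c and A as origin, the differences give:
  5·a + 20·b = +0.12
  110·a + 35·b = +0.89
Eliminate b (×35 and ×20, subtract): -2025·a = -13.600 → a = ∂h/∂x = +0.006716
Back-substitute: b = ∂h/∂y = +0.004321.
Flow direction (−∇h) has components (-0.006716 E, -0.004321 N).
Azimuth = atan2(E, N) = atan2(-0.006716, -0.004321) = 237.2° ≈ 237°.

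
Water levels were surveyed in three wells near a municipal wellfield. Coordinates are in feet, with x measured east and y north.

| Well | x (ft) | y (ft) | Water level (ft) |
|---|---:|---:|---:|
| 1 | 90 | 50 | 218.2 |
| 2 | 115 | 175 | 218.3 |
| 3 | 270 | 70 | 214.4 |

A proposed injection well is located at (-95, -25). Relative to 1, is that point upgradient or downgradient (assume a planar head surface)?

With h = a·x + b·y + c and 1 as origin, the differences give:
  25·a + 125·b = +0.1
  180·a + 20·b = -3.8
Eliminate b (×20 and ×125, subtract): -22000·a = 477.00 → a = ∂h/∂x = -0.02168
Back-substitute: b = ∂h/∂y = +0.005136.
Head at (-95, -25) = 218.2 + (-0.02168)·(-185) + (+0.005136)·(-75) = 221.83 ft.
That is higher than the 218.2 ft at 1, so the point is upgradient.

upgradient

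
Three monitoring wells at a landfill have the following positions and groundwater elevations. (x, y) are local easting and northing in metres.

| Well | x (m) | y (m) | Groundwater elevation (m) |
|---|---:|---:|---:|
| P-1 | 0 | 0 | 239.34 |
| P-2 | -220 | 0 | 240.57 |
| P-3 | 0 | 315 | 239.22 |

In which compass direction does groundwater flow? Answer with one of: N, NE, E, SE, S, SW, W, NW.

E

∂h/∂x = (240.57 − 239.34) / (-220 − 0) = -0.005591
∂h/∂y = (239.22 − 239.34) / (315 − 0) = -0.0003810
Flow = −∇h = (+0.005591 east, +0.0003810 north), which points east.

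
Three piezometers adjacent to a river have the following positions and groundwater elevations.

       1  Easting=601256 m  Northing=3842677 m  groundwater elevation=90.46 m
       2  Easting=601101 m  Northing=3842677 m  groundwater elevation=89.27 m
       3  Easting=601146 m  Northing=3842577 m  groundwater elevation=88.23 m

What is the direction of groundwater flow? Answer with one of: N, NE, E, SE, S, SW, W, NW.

SW

Three-point gradient (reference 1): Δ to 2 = (-155, 0, -1.19), Δ to 3 = (-110, -100, -2.23).
∂h/∂x = +0.007677, ∂h/∂y = +0.01385 (det = 15500).
Flow = −∇h = (-0.007677 east, -0.01385 north), which points southwest.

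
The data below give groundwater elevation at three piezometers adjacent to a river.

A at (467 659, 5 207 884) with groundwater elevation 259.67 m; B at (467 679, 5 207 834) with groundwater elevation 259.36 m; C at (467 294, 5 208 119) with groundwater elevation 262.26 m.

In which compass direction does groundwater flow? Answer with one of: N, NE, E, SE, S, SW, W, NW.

SE

Differences from A: to B (Δx, Δy, Δh) = (20, -50, -0.31); to C = (-365, 235, +2.59).
Solve a·Δx + b·Δy = Δh: det = 20·235 − (-365)·(-50) = -13550.
∂h/∂x = [(-0.31)·235 − (+2.59)·(-50)] / -13550 = -0.004181
∂h/∂y = [20·(+2.59) − (-365)·(-0.31)] / -13550 = +0.004528
Flow = −∇h = (+0.004181 east, -0.004528 north), which points southeast.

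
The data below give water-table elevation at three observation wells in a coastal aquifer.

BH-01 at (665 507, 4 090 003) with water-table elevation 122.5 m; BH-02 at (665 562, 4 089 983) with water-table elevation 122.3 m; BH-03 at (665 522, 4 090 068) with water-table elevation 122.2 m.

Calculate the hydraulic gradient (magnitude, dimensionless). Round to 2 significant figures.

With h = a·x + b·y + c and BH-01 as origin, the differences give:
  55·a + (-20)·b = -0.2
  15·a + 65·b = -0.3
Eliminate b (×65 and ×(-20), subtract): 3875·a = -19.00 → a = ∂h/∂x = -0.004903
Back-substitute: b = ∂h/∂y = -0.003484.
|∇h| = √(-0.004903² + -0.003484²) = 0.006015

0.0060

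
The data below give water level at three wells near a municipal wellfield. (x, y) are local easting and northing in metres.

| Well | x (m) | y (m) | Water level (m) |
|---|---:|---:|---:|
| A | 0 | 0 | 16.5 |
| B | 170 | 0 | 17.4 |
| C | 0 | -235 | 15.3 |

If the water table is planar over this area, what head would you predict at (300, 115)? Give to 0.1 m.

18.7 m

∂h/∂x = (17.4 − 16.5) / (170 − 0) = +0.005294
∂h/∂y = (15.3 − 16.5) / (-235 − 0) = +0.005106
h(300, 115) = 16.5 + (+0.005294)·(300) + (+0.005106)·(115) = 16.5 +1.588 +0.587 = 18.675 m.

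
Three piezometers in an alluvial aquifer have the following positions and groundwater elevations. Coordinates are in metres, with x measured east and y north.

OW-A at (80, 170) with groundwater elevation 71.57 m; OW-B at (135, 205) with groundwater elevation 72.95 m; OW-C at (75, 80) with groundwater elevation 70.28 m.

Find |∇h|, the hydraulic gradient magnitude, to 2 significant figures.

Three-point gradient (reference OW-A): Δ to OW-B = (55, 35, +1.38), Δ to OW-C = (-5, -90, -1.29).
∂h/∂x = +0.01655, ∂h/∂y = +0.01341 (det = -4775).
|∇h| = √(0.01655² + 0.01341²) = 0.0213

0.021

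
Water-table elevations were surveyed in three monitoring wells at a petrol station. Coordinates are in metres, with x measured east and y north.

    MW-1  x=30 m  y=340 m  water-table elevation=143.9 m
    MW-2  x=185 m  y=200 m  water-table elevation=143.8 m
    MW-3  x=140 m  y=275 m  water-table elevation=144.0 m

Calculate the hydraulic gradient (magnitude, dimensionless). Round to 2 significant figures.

0.0063

With h = a·x + b·y + c and MW-1 as origin, the differences give:
  155·a + (-140)·b = -0.1
  110·a + (-65)·b = +0.1
Eliminate b (×(-65) and ×(-140), subtract): 5325·a = 20.50 → a = ∂h/∂x = +0.003850
Back-substitute: b = ∂h/∂y = +0.004977.
|∇h| = √(0.003850² + 0.004977²) = 0.006292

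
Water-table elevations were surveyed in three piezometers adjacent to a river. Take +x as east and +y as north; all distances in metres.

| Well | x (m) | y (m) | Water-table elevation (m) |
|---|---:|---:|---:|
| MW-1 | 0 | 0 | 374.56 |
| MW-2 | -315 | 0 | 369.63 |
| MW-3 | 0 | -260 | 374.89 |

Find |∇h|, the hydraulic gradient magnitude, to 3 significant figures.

0.0157

∂h/∂x = (369.63 − 374.56) / (-315 − 0) = +0.01565
∂h/∂y = (374.89 − 374.56) / (-260 − 0) = -0.001269
|∇h| = √(0.01565² + -0.001269²) = 0.0157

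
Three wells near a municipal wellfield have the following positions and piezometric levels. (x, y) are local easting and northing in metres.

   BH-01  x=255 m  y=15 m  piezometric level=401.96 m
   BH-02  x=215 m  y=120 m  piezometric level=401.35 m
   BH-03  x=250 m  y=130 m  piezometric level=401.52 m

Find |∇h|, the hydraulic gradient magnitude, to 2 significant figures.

Taking BH-01 as reference: BH-02−BH-01 = (-40, 105, -0.61); BH-03−BH-01 = (-5, 115, -0.44).
Solve a·Δx + b·Δy = Δh: det = (-40)·115 − (-5)·105 = -4075.
∂h/∂x = [(-0.61)·115 − (-0.44)·105] / -4075 = +0.005877
∂h/∂y = [(-40)·(-0.44) − (-5)·(-0.61)] / -4075 = -0.003571
|∇h| = √(0.005877² + -0.003571²) = 0.006877

0.0069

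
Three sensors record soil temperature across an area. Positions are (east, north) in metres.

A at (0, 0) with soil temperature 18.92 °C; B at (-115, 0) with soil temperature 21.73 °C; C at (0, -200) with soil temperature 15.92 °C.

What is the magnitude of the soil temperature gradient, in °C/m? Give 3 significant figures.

∂T/∂x = (21.73 − 18.92) / (-115 − 0) = -0.02443
∂T/∂y = (15.92 − 18.92) / (-200 − 0) = +0.01500
|∇f| = √(-0.02443² + 0.01500²) = 0.02867 °C/m

0.0287 °C/m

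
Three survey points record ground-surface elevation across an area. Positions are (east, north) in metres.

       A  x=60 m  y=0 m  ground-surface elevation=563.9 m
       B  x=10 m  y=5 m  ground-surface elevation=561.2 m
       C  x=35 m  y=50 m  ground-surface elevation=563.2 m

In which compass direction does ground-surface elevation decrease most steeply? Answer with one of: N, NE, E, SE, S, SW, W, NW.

With z = a·x + b·y + c and A as origin, the differences give:
  (-50)·a + 5·b = -2.7
  (-25)·a + 50·b = -0.7
Eliminate b (×50 and ×5, subtract): -2375·a = -131.50 → a = ∂z/∂x = +0.05537
Back-substitute: b = ∂z/∂y = +0.01368.
Steepest decrease is along −∇f = (-0.05537 E, -0.01368 N) → west.

W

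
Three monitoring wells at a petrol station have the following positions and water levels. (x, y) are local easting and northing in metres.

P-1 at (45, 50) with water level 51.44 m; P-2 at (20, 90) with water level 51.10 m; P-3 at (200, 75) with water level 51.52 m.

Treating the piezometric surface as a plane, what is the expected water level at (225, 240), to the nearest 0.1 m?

Taking P-1 as reference: P-2−P-1 = (-25, 40, -0.34); P-3−P-1 = (155, 25, +0.08).
Solve a·Δx + b·Δy = Δh: det = (-25)·25 − 155·40 = -6825.
∂h/∂x = [(-0.34)·25 − (+0.08)·40] / -6825 = +0.001714
∂h/∂y = [(-25)·(+0.08) − 155·(-0.34)] / -6825 = -0.007429
h(225, 240) = 51.44 + (+0.001714)·(180) + (-0.007429)·(190) = 51.44 +0.309 -1.411 = 50.337 m.

50.3 m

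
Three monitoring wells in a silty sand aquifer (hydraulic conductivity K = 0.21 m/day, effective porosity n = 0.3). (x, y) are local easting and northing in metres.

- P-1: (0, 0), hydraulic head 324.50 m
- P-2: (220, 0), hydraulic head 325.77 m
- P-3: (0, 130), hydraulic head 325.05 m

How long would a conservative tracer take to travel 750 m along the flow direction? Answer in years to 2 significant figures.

410 years

∂h/∂x = (325.77 − 324.50) / (220 − 0) = +0.005773
∂h/∂y = (325.05 − 324.50) / (130 − 0) = +0.004231
|∇h| = √(0.005773² + 0.004231²) = 0.007157
Seepage velocity v = K·i/n = 0.21 × 0.007157 / 0.3 = 0.00501 m/day.
t = 750 / 0.00501 = 1.497e+05 days = 410 years.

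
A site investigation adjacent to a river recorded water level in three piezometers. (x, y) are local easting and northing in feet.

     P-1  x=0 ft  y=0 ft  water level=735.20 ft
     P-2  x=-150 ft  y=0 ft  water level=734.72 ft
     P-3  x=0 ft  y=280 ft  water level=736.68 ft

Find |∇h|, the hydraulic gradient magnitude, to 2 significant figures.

∂h/∂x = (734.72 − 735.20) / (-150 − 0) = +0.003200
∂h/∂y = (736.68 − 735.20) / (280 − 0) = +0.005286
|∇h| = √(0.003200² + 0.005286²) = 0.006179

0.0062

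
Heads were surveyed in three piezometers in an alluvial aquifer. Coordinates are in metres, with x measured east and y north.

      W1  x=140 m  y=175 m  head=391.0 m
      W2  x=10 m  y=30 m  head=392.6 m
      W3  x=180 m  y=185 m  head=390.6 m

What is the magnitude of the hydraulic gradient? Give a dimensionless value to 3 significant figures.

0.00971

Three-point gradient (reference W1): Δ to W2 = (-130, -145, +1.6), Δ to W3 = (40, 10, -0.4).
∂h/∂x = -0.009333, ∂h/∂y = -0.002667 (det = 4500).
|∇h| = √(-0.009333² + -0.002667²) = 0.009707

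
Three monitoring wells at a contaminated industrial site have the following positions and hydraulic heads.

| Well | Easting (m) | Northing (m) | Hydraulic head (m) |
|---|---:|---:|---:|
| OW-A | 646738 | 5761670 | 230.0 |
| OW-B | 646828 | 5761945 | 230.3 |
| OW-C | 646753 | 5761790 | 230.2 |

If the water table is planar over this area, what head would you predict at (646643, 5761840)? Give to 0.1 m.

230.6 m

Differences from OW-A: to OW-B (Δx, Δy, Δh) = (90, 275, +0.3); to OW-C = (15, 120, +0.2).
Determinant of the coordinate differences = 90·120 − 15·275 = 6675.
∂h/∂x = [(+0.3)·120 − (+0.2)·275] / 6675 = -0.002846
∂h/∂y = [90·(+0.2) − 15·(+0.3)] / 6675 = +0.002022
h(646643, 5761840) = 230.0 + (-0.002846)·(-95) + (+0.002022)·(170) = 230.0 +0.270 +0.344 = 230.614 m.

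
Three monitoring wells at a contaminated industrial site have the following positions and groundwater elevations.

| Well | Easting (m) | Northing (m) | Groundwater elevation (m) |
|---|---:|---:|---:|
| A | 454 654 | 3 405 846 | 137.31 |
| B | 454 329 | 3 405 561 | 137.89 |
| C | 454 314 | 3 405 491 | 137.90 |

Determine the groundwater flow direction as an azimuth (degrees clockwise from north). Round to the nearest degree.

098°

Differences from A: to B (Δx, Δy, Δh) = (-325, -285, +0.58); to C = (-340, -355, +0.59).
Solve a·Δx + b·Δy = Δh: det = (-325)·(-355) − (-340)·(-285) = 18475.
∂h/∂x = [(+0.58)·(-355) − (+0.59)·(-285)] / 18475 = -0.002043
∂h/∂y = [(-325)·(+0.59) − (-340)·(+0.58)] / 18475 = +0.0002950
Flow direction (−∇h) has components (+0.002043 E, -0.0002950 N).
Azimuth = atan2(E, N) = atan2(+0.002043, -0.0002950) = 98.2° ≈ 098°.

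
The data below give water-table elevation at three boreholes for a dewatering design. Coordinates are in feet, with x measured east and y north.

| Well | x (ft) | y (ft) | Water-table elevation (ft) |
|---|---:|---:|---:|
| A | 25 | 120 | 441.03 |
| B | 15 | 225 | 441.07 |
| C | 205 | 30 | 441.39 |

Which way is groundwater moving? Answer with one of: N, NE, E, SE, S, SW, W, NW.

With h = a·x + b·y + c and A as origin, the differences give:
  (-10)·a + 105·b = +0.04
  180·a + (-90)·b = +0.36
Eliminate b (×(-90) and ×105, subtract): -18000·a = -41.400 → a = ∂h/∂x = +0.002300
Back-substitute: b = ∂h/∂y = +0.0006000.
Flow = −∇h = (-0.002300 east, -0.0006000 north), which points west.

W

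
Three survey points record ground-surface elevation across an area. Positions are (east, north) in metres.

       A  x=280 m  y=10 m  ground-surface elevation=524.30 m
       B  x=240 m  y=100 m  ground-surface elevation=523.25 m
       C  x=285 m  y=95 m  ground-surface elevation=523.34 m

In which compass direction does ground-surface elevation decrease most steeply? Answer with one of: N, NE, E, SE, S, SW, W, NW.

N

Three-point gradient (reference A): Δ to B = (-40, 90, -1.05), Δ to C = (5, 85, -0.96).
∂z/∂x = +0.0007403, ∂z/∂y = -0.01134 (det = -3850).
Steepest decrease is along −∇f = (-0.0007403 E, +0.01134 N) → north.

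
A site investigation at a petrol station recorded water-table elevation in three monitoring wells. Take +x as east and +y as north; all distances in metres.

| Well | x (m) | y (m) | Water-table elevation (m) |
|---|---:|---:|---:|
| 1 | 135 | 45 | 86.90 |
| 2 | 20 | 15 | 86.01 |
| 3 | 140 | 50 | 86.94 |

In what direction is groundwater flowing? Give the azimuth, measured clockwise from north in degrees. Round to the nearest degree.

With h = a·x + b·y + c and 1 as origin, the differences give:
  (-115)·a + (-30)·b = -0.89
  5·a + 5·b = +0.04
Eliminate b (×5 and ×(-30), subtract): -425·a = -3.250 → a = ∂h/∂x = +0.007647
Back-substitute: b = ∂h/∂y = +0.0003529.
Flow direction (−∇h) has components (-0.007647 E, -0.0003529 N).
Azimuth = atan2(E, N) = atan2(-0.007647, -0.0003529) = 267.4° ≈ 267°.

267°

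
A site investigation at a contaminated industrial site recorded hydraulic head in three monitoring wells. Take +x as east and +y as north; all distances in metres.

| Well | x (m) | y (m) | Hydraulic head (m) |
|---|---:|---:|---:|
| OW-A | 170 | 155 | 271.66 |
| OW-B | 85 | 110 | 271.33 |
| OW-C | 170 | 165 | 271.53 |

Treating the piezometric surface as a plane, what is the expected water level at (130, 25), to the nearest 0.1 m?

Differences from OW-A: to OW-B (Δx, Δy, Δh) = (-85, -45, -0.33); to OW-C = (0, 10, -0.13).
Solve a·Δx + b·Δy = Δh: det = (-85)·10 − 0·(-45) = -850.
∂h/∂x = [(-0.33)·10 − (-0.13)·(-45)] / -850 = +0.01076
∂h/∂y = [(-85)·(-0.13) − 0·(-0.33)] / -850 = -0.01300
h(130, 25) = 271.66 + (+0.01076)·(-40) + (-0.01300)·(-130) = 271.66 -0.431 +1.690 = 272.919 m.

272.9 m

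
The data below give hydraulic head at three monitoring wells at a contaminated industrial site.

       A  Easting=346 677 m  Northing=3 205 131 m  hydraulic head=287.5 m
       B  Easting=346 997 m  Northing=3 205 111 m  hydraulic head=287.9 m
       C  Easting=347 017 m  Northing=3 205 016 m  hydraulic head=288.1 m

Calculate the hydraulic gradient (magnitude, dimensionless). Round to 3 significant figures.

Differences from A: to B (Δx, Δy, Δh) = (320, -20, +0.4); to C = (340, -115, +0.6).
Determinant of the coordinate differences = 320·(-115) − 340·(-20) = -30000.
∂h/∂x = [(+0.4)·(-115) − (+0.6)·(-20)] / -30000 = +0.001133
∂h/∂y = [320·(+0.6) − 340·(+0.4)] / -30000 = -0.001867
|∇h| = √(0.001133² + -0.001867²) = 0.002184

0.00218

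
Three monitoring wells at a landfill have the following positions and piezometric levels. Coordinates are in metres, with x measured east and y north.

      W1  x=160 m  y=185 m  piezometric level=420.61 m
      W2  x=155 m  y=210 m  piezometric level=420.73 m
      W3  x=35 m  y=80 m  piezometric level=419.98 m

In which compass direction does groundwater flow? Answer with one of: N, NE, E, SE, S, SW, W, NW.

Differences from W1: to W2 (Δx, Δy, Δh) = (-5, 25, +0.12); to W3 = (-125, -105, -0.63).
Determinant of the coordinate differences = (-5)·(-105) − (-125)·25 = 3650.
∂h/∂x = [(+0.12)·(-105) − (-0.63)·25] / 3650 = +0.0008630
∂h/∂y = [(-5)·(-0.63) − (-125)·(+0.12)] / 3650 = +0.004973
Flow = −∇h = (-0.0008630 east, -0.004973 north), which points south.

S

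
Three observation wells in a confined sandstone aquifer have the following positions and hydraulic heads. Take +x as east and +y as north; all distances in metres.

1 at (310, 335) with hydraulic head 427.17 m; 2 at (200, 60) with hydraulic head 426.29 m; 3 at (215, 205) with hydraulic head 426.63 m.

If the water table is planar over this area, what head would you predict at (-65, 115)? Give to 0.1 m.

425.6 m

Taking 1 as reference: 2−1 = (-110, -275, -0.88); 3−1 = (-95, -130, -0.54).
Determinant of the coordinate differences = (-110)·(-130) − (-95)·(-275) = -11825.
∂h/∂x = [(-0.88)·(-130) − (-0.54)·(-275)] / -11825 = +0.002884
∂h/∂y = [(-110)·(-0.54) − (-95)·(-0.88)] / -11825 = +0.002047
h(-65, 115) = 427.17 + (+0.002884)·(-375) + (+0.002047)·(-220) = 427.17 -1.081 -0.450 = 425.638 m.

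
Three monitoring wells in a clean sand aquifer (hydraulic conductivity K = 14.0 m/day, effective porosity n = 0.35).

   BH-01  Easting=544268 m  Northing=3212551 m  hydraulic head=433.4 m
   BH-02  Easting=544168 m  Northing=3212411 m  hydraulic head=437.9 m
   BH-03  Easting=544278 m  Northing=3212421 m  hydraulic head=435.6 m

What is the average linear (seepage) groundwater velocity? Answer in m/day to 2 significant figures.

Taking BH-01 as reference: BH-02−BH-01 = (-100, -140, +4.5); BH-03−BH-01 = (10, -130, +2.2).
Determinant of the coordinate differences = (-100)·(-130) − 10·(-140) = 14400.
∂h/∂x = [(+4.5)·(-130) − (+2.2)·(-140)] / 14400 = -0.01924
∂h/∂y = [(-100)·(+2.2) − 10·(+4.5)] / 14400 = -0.01840
|∇h| = √(-0.01924² + -0.01840²) = 0.02662
Seepage velocity v = K·i/n = 14.0 × 0.02662 / 0.35 = 1.065 m/day.

1.1 m/day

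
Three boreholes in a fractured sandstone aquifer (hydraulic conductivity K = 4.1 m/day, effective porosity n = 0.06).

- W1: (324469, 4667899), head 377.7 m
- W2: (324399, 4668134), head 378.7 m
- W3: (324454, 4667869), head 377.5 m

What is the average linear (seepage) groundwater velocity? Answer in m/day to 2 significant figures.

Differences from W1: to W2 (Δx, Δy, Δh) = (-70, 235, +1.0); to W3 = (-15, -30, -0.2).
Solve a·Δx + b·Δy = Δh: det = (-70)·(-30) − (-15)·235 = 5625.
∂h/∂x = [(+1.0)·(-30) − (-0.2)·235] / 5625 = +0.003022
∂h/∂y = [(-70)·(-0.2) − (-15)·(+1.0)] / 5625 = +0.005156
|∇h| = √(0.003022² + 0.005156²) = 0.005976
Seepage velocity v = K·i/n = 4.1 × 0.005976 / 0.06 = 0.4084 m/day.

0.41 m/day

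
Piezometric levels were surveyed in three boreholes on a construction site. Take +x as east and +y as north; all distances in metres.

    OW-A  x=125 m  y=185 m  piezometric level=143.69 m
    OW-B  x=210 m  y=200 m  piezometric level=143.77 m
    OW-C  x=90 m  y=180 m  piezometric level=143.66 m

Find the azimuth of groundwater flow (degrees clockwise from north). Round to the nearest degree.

191°

Three-point gradient (reference OW-A): Δ to OW-B = (85, 15, +0.08), Δ to OW-C = (-35, -5, -0.03).
∂h/∂x = +0.0005000, ∂h/∂y = +0.002500 (det = 100).
Flow direction (−∇h) has components (-0.0005000 E, -0.002500 N).
Azimuth = atan2(E, N) = atan2(-0.0005000, -0.002500) = 191.3° ≈ 191°.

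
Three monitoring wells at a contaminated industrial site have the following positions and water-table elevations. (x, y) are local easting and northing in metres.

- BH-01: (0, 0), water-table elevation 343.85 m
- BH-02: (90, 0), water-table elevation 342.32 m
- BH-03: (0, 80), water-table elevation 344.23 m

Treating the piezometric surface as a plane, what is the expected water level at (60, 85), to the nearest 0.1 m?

343.2 m

∂h/∂x = (342.32 − 343.85) / (90 − 0) = -0.01700
∂h/∂y = (344.23 − 343.85) / (80 − 0) = +0.004750
h(60, 85) = 343.85 + (-0.01700)·(60) + (+0.004750)·(85) = 343.85 -1.020 +0.404 = 343.234 m.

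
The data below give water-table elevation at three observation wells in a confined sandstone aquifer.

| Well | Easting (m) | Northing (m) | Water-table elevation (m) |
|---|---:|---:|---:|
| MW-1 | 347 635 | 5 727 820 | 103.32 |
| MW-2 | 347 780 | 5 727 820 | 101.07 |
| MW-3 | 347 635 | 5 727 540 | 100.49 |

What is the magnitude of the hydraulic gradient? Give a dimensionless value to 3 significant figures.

0.0185

∂h/∂x = (101.07 − 103.32) / (347780 − 347635) = -0.01552
∂h/∂y = (100.49 − 103.32) / (5727540 − 5727820) = +0.01011
|∇h| = √(-0.01552² + 0.01011²) = 0.01852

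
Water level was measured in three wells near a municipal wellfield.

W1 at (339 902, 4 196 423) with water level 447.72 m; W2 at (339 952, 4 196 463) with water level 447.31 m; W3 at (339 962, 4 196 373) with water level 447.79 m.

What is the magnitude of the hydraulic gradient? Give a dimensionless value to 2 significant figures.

0.0068

Differences from W1: to W2 (Δx, Δy, Δh) = (50, 40, -0.41); to W3 = (60, -50, +0.07).
Determinant of the coordinate differences = 50·(-50) − 60·40 = -4900.
∂h/∂x = [(-0.41)·(-50) − (+0.07)·40] / -4900 = -0.003612
∂h/∂y = [50·(+0.07) − 60·(-0.41)] / -4900 = -0.005735
|∇h| = √(-0.003612² + -0.005735²) = 0.006778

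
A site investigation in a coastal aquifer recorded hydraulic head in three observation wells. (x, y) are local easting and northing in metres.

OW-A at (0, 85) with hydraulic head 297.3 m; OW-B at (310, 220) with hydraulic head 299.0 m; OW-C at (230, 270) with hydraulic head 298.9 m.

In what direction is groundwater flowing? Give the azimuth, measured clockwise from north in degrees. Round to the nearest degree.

223°

Differences from OW-A: to OW-B (Δx, Δy, Δh) = (310, 135, +1.7); to OW-C = (230, 185, +1.6).
Solve a·Δx + b·Δy = Δh: det = 310·185 − 230·135 = 26300.
∂h/∂x = [(+1.7)·185 − (+1.6)·135] / 26300 = +0.003745
∂h/∂y = [310·(+1.6) − 230·(+1.7)] / 26300 = +0.003992
Flow direction (−∇h) has components (-0.003745 E, -0.003992 N).
Azimuth = atan2(E, N) = atan2(-0.003745, -0.003992) = 223.2° ≈ 223°.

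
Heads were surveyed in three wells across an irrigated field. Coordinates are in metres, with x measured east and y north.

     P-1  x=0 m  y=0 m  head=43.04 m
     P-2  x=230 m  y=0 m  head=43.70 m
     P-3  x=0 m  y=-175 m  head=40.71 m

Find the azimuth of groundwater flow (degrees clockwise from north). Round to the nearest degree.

192°

∂h/∂x = (43.70 − 43.04) / (230 − 0) = +0.002870
∂h/∂y = (40.71 − 43.04) / (-175 − 0) = +0.01331
Flow direction (−∇h) has components (-0.002870 E, -0.01331 N).
Azimuth = atan2(E, N) = atan2(-0.002870, -0.01331) = 192.2° ≈ 192°.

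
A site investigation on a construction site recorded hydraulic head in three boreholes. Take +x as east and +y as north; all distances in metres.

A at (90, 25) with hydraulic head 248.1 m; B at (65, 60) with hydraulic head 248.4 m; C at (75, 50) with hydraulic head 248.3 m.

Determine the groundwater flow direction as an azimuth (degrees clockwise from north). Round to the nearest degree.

Taking A as reference: B−A = (-25, 35, +0.3); C−A = (-15, 25, +0.2).
Determinant of the coordinate differences = (-25)·25 − (-15)·35 = -100.
∂h/∂x = [(+0.3)·25 − (+0.2)·35] / -100 = -0.005000
∂h/∂y = [(-25)·(+0.2) − (-15)·(+0.3)] / -100 = +0.005000
Flow direction (−∇h) has components (+0.005000 E, -0.005000 N).
Azimuth = atan2(E, N) = atan2(+0.005000, -0.005000) = 135.0° ≈ 135°.

135°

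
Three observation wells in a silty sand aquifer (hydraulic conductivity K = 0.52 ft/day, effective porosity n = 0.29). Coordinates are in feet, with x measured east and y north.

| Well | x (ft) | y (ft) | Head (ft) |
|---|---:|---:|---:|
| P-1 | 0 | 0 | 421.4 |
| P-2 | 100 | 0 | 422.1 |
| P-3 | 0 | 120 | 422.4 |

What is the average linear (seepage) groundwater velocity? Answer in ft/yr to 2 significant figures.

∂h/∂x = (422.1 − 421.4) / (100 − 0) = +0.007000
∂h/∂y = (422.4 − 421.4) / (120 − 0) = +0.008333
|∇h| = √(0.007000² + 0.008333²) = 0.01088
Seepage velocity v = K·i/n = 0.52 × 0.01088 / 0.29 = 0.01951 ft/day = 7.126 ft/yr.

7.1 ft/yr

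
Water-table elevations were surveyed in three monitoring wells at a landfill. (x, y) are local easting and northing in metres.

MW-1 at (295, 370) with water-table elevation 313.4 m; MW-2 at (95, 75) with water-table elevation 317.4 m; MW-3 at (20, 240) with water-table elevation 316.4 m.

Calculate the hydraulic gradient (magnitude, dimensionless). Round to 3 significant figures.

Differences from MW-1: to MW-2 (Δx, Δy, Δh) = (-200, -295, +4.0); to MW-3 = (-275, -130, +3.0).
Solve a·Δx + b·Δy = Δh: det = (-200)·(-130) − (-275)·(-295) = -55125.
∂h/∂x = [(+4.0)·(-130) − (+3.0)·(-295)] / -55125 = -0.006621
∂h/∂y = [(-200)·(+3.0) − (-275)·(+4.0)] / -55125 = -0.009070
|∇h| = √(-0.006621² + -0.009070²) = 0.01123

0.0112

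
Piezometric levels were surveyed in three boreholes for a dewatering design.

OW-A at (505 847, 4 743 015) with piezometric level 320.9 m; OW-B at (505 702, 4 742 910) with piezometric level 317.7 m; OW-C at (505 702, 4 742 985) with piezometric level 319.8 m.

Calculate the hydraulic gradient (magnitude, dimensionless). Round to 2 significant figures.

Taking OW-A as reference: OW-B−OW-A = (-145, -105, -3.2); OW-C−OW-A = (-145, -30, -1.1).
Solve a·Δx + b·Δy = Δh: det = (-145)·(-30) − (-145)·(-105) = -10875.
∂h/∂x = [(-3.2)·(-30) − (-1.1)·(-105)] / -10875 = +0.001793
∂h/∂y = [(-145)·(-1.1) − (-145)·(-3.2)] / -10875 = +0.02800
|∇h| = √(0.001793² + 0.02800²) = 0.02806

0.028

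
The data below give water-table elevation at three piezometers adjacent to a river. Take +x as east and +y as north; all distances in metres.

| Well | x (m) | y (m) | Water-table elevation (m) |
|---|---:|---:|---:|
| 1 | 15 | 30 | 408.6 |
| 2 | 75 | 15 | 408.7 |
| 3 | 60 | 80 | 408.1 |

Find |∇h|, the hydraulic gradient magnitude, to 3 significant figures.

0.00941

With h = a·x + b·y + c and 1 as origin, the differences give:
  60·a + (-15)·b = +0.1
  45·a + 50·b = -0.5
Eliminate b (×50 and ×(-15), subtract): 3675·a = -2.50 → a = ∂h/∂x = -0.0006803
Back-substitute: b = ∂h/∂y = -0.009388.
|∇h| = √(-0.0006803² + -0.009388²) = 0.009413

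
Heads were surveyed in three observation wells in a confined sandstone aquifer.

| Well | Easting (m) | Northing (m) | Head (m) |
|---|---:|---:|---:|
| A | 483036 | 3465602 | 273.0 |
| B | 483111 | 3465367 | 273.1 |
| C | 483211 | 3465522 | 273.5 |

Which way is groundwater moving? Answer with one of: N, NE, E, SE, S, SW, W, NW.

W

Taking A as reference: B−A = (75, -235, +0.1); C−A = (175, -80, +0.5).
Determinant of the coordinate differences = 75·(-80) − 175·(-235) = 35125.
∂h/∂x = [(+0.1)·(-80) − (+0.5)·(-235)] / 35125 = +0.003117
∂h/∂y = [75·(+0.5) − 175·(+0.1)] / 35125 = +0.0005694
Flow = −∇h = (-0.003117 east, -0.0005694 north), which points west.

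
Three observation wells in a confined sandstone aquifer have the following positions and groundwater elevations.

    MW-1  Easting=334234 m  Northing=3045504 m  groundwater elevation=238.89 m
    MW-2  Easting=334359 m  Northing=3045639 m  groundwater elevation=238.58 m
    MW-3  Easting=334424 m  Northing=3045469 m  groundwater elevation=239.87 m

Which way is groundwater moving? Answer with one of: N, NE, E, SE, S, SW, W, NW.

Three-point gradient (reference MW-1): Δ to MW-2 = (125, 135, -0.31), Δ to MW-3 = (190, -35, +0.98).
∂h/∂x = +0.004045, ∂h/∂y = -0.006042 (det = -30025).
Flow = −∇h = (-0.004045 east, +0.006042 north), which points northwest.

NW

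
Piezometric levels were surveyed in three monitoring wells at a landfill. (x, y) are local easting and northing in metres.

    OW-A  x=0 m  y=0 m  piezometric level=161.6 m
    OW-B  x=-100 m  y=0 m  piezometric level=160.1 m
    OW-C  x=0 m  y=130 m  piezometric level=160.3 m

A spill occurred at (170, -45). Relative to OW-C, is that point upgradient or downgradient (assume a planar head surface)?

∂h/∂x = (160.1 − 161.6) / (-100 − 0) = +0.01500
∂h/∂y = (160.3 − 161.6) / (130 − 0) = -0.010000
Head at (170, -45) = 161.6 + (+0.01500)·(170) + (-0.010000)·(-45) = 164.60 m.
That is higher than the 160.3 m at OW-C, so the point is upgradient.

upgradient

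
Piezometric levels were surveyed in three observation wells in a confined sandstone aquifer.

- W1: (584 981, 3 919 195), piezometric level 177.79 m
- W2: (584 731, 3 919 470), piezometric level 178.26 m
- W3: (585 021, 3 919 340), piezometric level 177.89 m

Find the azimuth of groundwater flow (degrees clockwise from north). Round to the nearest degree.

137°

Taking W1 as reference: W2−W1 = (-250, 275, +0.47); W3−W1 = (40, 145, +0.10).
Determinant of the coordinate differences = (-250)·145 − 40·275 = -47250.
∂h/∂x = [(+0.47)·145 − (+0.10)·275] / -47250 = -0.0008603
∂h/∂y = [(-250)·(+0.10) − 40·(+0.47)] / -47250 = +0.0009270
Flow direction (−∇h) has components (+0.0008603 E, -0.0009270 N).
Azimuth = atan2(E, N) = atan2(+0.0008603, -0.0009270) = 137.1° ≈ 137°.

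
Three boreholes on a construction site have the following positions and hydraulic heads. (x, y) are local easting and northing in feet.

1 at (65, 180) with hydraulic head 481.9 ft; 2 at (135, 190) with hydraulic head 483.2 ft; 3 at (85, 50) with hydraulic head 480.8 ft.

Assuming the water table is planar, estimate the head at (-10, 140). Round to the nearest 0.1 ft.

480.2 ft

Taking 1 as reference: 2−1 = (70, 10, +1.3); 3−1 = (20, -130, -1.1).
Solve a·Δx + b·Δy = Δh: det = 70·(-130) − 20·10 = -9300.
∂h/∂x = [(+1.3)·(-130) − (-1.1)·10] / -9300 = +0.01699
∂h/∂y = [70·(-1.1) − 20·(+1.3)] / -9300 = +0.01108
h(-10, 140) = 481.9 + (+0.01699)·(-75) + (+0.01108)·(-40) = 481.9 -1.274 -0.443 = 480.183 ft.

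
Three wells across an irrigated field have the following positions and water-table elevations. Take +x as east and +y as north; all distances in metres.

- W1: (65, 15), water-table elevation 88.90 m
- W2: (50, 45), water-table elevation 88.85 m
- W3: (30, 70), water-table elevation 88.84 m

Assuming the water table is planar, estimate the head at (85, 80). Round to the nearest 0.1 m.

With h = a·x + b·y + c and W1 as origin, the differences give:
  (-15)·a + 30·b = -0.05
  (-35)·a + 55·b = -0.06
Eliminate b (×55 and ×30, subtract): 225·a = -0.950 → a = ∂h/∂x = -0.004222
Back-substitute: b = ∂h/∂y = -0.003778.
h(85, 80) = 88.90 + (-0.004222)·(20) + (-0.003778)·(65) = 88.90 -0.084 -0.246 = 88.570 m.

88.6 m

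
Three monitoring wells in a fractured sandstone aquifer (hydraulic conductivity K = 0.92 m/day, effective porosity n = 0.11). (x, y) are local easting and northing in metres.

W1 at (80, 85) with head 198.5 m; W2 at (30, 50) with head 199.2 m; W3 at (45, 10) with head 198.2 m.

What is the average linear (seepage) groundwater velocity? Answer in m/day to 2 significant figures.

Three-point gradient (reference W1): Δ to W2 = (-50, -35, +0.7), Δ to W3 = (-35, -75, -0.3).
∂h/∂x = -0.02495, ∂h/∂y = +0.01564 (det = 2525).
|∇h| = √(-0.02495² + 0.01564²) = 0.02945
Seepage velocity v = K·i/n = 0.92 × 0.02945 / 0.11 = 0.2463 m/day.

0.25 m/day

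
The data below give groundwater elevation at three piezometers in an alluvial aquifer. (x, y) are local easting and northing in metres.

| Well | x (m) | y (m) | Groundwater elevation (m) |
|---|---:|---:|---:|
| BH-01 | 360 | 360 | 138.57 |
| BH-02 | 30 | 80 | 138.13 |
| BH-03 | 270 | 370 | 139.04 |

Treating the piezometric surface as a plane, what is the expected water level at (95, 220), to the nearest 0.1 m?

138.8 m

Taking BH-01 as reference: BH-02−BH-01 = (-330, -280, -0.44); BH-03−BH-01 = (-90, 10, +0.47).
Solve a·Δx + b·Δy = Δh: det = (-330)·10 − (-90)·(-280) = -28500.
∂h/∂x = [(-0.44)·10 − (+0.47)·(-280)] / -28500 = -0.004463
∂h/∂y = [(-330)·(+0.47) − (-90)·(-0.44)] / -28500 = +0.006832
h(95, 220) = 138.57 + (-0.004463)·(-265) + (+0.006832)·(-140) = 138.57 +1.183 -0.956 = 138.796 m.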